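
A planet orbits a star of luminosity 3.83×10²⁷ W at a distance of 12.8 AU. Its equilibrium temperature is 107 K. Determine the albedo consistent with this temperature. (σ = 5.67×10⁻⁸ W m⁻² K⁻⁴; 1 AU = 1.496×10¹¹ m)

A ≈ 0.64

d = 12.8 AU = 1.91×10¹² m.
Flux: S = L/(4πd²) = 3.83×10²⁷/(4π×(1.91×10¹²)²) = 83.1 W m⁻².
From T_eq⁴ = S(1−A)/(4σ): 1−A = 4σT_eq⁴/S.
1−A = 4 × 5.67×10⁻⁸ × (107)⁴ / 83.1 = 0.358.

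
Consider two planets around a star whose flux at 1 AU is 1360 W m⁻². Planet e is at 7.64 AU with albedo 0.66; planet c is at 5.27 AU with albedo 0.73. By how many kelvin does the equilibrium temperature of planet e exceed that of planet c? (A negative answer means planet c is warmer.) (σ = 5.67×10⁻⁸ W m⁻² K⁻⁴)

ΔT ≈ -10.5 K

T_eq = [S₀(1−A)/(4σd²)]^(1/4), so T ∝ (1−A)^(1/4) / √d.
T₁ = [1360×0.34/(4×5.67×10⁻⁸×7.64²)]^(1/4) = 76.88 K.
T₂ = [1360×0.27/(4×5.67×10⁻⁸×5.27²)]^(1/4) = 87.38 K.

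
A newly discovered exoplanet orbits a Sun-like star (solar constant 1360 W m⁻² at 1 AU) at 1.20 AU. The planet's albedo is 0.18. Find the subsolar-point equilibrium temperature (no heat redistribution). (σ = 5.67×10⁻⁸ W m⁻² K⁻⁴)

Flux at 1.20 AU: S = 1360/1.20² = 944 W m⁻².
At the subsolar point the surface absorbs S(1−A) and emits σT⁴ per unit area — no factor of 4, since only the local patch is in balance.
T = [944 × 0.82 / 5.67×10⁻⁸]^(1/4) = (1.37×10¹⁰)^(1/4) = 342 K.

T_ss ≈ 342 K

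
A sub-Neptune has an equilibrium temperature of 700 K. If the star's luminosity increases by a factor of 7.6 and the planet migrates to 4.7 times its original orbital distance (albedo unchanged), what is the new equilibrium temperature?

T_eq ∝ L^(1/4) · d^(−1/2).
T′ = 700 × 7.6^(1/4) / 4.7^(1/2) = 536 K.

T_eq ≈ 536 K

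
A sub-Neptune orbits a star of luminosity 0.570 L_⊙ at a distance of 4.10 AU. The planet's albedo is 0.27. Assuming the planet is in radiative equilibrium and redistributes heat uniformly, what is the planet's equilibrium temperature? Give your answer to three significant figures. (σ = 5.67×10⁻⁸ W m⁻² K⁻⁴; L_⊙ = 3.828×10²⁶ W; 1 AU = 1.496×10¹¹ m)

T_eq ≈ 110 K

d = 4.10 AU = 6.13×10¹¹ m.
L = 0.570 × 3.828×10²⁶ = 2.18×10²⁶ W.
Flux: S = L/(4πd²) = 2.18×10²⁶/(4π×(6.13×10¹¹)²) = 46.2 W m⁻².
Energy balance: absorbed = emitted ⇒ πR²·S(1−A) = 4πR²·σT_eq⁴, so T_eq⁴ = S(1−A)/(4σ).
T_eq = [46.2 × 0.73 / (4 × 5.67×10⁻⁸)]^(1/4) = (1.49×10⁸)^(1/4) = 110 K.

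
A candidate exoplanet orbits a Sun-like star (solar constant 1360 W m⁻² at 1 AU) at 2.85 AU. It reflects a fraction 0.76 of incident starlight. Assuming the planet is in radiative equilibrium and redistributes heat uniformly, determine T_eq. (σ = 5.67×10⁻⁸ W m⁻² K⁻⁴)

Flux at 2.85 AU: S = 1360/2.85² = 167 W m⁻².
Energy balance: absorbed = emitted ⇒ πR²·S(1−A) = 4πR²·σT_eq⁴, so T_eq⁴ = S(1−A)/(4σ).
T_eq = [167 × 0.24 / (4 × 5.67×10⁻⁸)]^(1/4) = (1.77×10⁸)^(1/4) = 115 K.

T_eq ≈ 115 K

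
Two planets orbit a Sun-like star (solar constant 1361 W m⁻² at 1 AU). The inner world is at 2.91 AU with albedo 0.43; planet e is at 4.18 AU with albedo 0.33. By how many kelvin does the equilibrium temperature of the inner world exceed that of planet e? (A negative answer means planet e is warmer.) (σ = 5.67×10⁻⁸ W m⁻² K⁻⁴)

T_eq = [S₀(1−A)/(4σd²)]^(1/4), so T ∝ (1−A)^(1/4) / √d.
T₁ = [1361×0.57/(4×5.67×10⁻⁸×2.91²)]^(1/4) = 141.77 K.
T₂ = [1361×0.67/(4×5.67×10⁻⁸×4.18²)]^(1/4) = 123.16 K.

ΔT ≈ 18.6 K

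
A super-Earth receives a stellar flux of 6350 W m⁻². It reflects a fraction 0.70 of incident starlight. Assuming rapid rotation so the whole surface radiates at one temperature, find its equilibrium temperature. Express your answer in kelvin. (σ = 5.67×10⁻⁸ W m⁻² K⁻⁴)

Energy balance: absorbed = emitted ⇒ πR²·S(1−A) = 4πR²·σT_eq⁴, so T_eq⁴ = S(1−A)/(4σ).
T_eq = [6350 × 0.30 / (4 × 5.67×10⁻⁸)]^(1/4) = (8.40×10⁹)^(1/4) = 303 K.

T_eq ≈ 303 K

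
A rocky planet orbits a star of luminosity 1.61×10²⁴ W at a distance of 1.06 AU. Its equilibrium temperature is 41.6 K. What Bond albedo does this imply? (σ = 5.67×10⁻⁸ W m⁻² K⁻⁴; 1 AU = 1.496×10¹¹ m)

A ≈ 0.87

d = 1.06 AU = 1.59×10¹¹ m.
Flux: S = L/(4πd²) = 1.61×10²⁴/(4π×(1.59×10¹¹)²) = 5.09 W m⁻².
From T_eq⁴ = S(1−A)/(4σ): 1−A = 4σT_eq⁴/S.
1−A = 4 × 5.67×10⁻⁸ × (41.6)⁴ / 5.09 = 0.133.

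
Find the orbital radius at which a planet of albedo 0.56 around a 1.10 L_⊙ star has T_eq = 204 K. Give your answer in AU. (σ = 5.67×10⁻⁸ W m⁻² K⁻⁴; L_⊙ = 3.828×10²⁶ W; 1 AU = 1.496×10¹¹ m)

d ≈ 1.30 AU

L = 1.10 × 3.828×10²⁶ = 4.21×10²⁶ W.
From T_eq⁴ = L(1−A)/(16πσd²): d = √[L(1−A)/(16πσT_eq⁴)].
d = √[4.21×10²⁶ × 0.44 / (16π × 5.67×10⁻⁸ × (204)⁴)] = 1.94×10¹¹ m = 1.30 AU.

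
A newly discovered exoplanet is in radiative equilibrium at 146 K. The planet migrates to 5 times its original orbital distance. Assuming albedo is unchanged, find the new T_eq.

T_eq ∝ L^(1/4) · d^(−1/2).
T′ = 146 / 5^(1/2) = 65.3 K.

T_eq ≈ 65.3 K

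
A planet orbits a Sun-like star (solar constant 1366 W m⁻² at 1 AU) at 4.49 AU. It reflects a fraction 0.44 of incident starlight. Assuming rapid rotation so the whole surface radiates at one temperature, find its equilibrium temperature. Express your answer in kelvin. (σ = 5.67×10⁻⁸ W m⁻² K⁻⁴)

Flux at 4.49 AU: S = 1366/4.49² = 67.8 W m⁻².
Energy balance: absorbed = emitted ⇒ πR²·S(1−A) = 4πR²·σT_eq⁴, so T_eq⁴ = S(1−A)/(4σ).
T_eq = [67.8 × 0.56 / (4 × 5.67×10⁻⁸)]^(1/4) = (1.67×10⁸)^(1/4) = 114 K.

T_eq ≈ 114 K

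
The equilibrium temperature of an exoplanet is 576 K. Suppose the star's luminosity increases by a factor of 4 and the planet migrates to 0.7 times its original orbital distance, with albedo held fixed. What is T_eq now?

T_eq ≈ 974 K

T_eq ∝ L^(1/4) · d^(−1/2).
T′ = 576 × 4^(1/4) / 0.7^(1/2) = 974 K.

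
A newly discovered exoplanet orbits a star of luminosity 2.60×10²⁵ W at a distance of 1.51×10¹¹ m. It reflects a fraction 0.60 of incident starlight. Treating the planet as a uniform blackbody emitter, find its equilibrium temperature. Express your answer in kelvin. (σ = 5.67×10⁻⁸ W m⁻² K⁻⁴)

T_eq ≈ 112 K

Flux: S = L/(4πd²) = 2.60×10²⁵/(4π×(1.51×10¹¹)²) = 90.7 W m⁻².
Energy balance: absorbed = emitted ⇒ πR²·S(1−A) = 4πR²·σT_eq⁴, so T_eq⁴ = S(1−A)/(4σ).
T_eq = [90.7 × 0.40 / (4 × 5.67×10⁻⁸)]^(1/4) = (1.60×10⁸)^(1/4) = 112 K.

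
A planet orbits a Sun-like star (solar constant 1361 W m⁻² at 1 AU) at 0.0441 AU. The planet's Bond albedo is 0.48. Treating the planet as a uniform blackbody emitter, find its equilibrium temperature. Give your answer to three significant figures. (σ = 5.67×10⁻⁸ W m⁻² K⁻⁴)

T_eq ≈ 1130 K

Flux at 0.0441 AU: S = 1361/0.0441² = 7.00×10⁵ W m⁻².
Energy balance: absorbed = emitted ⇒ πR²·S(1−A) = 4πR²·σT_eq⁴, so T_eq⁴ = S(1−A)/(4σ).
T_eq = [7.00×10⁵ × 0.52 / (4 × 5.67×10⁻⁸)]^(1/4) = (1.60×10¹²)^(1/4) = 1130 K.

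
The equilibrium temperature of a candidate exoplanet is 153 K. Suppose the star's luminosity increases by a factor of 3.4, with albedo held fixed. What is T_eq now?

T_eq ∝ L^(1/4) · d^(−1/2).
T′ = 153 × 3.4^(1/4) = 208 K.

T_eq ≈ 208 K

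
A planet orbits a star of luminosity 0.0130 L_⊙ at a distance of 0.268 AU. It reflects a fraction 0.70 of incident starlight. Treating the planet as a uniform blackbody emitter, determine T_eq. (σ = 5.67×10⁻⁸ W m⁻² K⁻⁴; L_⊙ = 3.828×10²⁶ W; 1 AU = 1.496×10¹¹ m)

d = 0.268 AU = 4.01×10¹⁰ m.
L = 0.0130 × 3.828×10²⁶ = 4.98×10²⁴ W.
Flux: S = L/(4πd²) = 4.98×10²⁴/(4π×(4.01×10¹⁰)²) = 246 W m⁻².
Energy balance: absorbed = emitted ⇒ πR²·S(1−A) = 4πR²·σT_eq⁴, so T_eq⁴ = S(1−A)/(4σ).
T_eq = [246 × 0.30 / (4 × 5.67×10⁻⁸)]^(1/4) = (3.26×10⁸)^(1/4) = 134 K.

T_eq ≈ 134 K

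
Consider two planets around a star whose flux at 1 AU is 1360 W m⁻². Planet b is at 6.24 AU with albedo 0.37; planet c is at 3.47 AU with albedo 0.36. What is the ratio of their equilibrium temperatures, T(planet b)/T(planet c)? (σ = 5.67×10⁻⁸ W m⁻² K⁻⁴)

T_eq = [S₀(1−A)/(4σd²)]^(1/4), so T ∝ (1−A)^(1/4) / √d.
T₁ = [1360×0.63/(4×5.67×10⁻⁸×6.24²)]^(1/4) = 99.25 K.
T₂ = [1360×0.64/(4×5.67×10⁻⁸×3.47²)]^(1/4) = 133.61 K.

T₁/T₂ ≈ 0.743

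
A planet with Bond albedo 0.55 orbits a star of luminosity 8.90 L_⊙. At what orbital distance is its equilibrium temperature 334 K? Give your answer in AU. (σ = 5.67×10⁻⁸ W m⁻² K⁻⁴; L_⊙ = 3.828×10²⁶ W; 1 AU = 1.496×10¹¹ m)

d ≈ 1.39 AU

L = 8.90 × 3.828×10²⁶ = 3.41×10²⁷ W.
From T_eq⁴ = L(1−A)/(16πσd²): d = √[L(1−A)/(16πσT_eq⁴)].
d = √[3.41×10²⁷ × 0.45 / (16π × 5.67×10⁻⁸ × (334)⁴)] = 2.08×10¹¹ m = 1.39 AU.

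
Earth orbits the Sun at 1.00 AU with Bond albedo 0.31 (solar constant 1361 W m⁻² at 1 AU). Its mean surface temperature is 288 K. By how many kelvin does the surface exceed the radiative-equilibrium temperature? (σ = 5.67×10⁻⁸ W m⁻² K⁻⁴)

S = 1361/1.00² = 1361 W m⁻².
T_eq = [S(1−A)/(4σ)]^(1/4) = [1361×0.69/(4×5.67×10⁻⁸)]^(1/4) = 253.7 K.
ΔT = T_surf − T_eq = 288 − 253.7.

ΔT ≈ 34.3 K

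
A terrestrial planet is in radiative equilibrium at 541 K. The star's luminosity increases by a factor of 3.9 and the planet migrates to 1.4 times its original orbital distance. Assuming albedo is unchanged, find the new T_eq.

T_eq ≈ 643 K

T_eq ∝ L^(1/4) · d^(−1/2).
T′ = 541 × 3.9^(1/4) / 1.4^(1/2) = 643 K.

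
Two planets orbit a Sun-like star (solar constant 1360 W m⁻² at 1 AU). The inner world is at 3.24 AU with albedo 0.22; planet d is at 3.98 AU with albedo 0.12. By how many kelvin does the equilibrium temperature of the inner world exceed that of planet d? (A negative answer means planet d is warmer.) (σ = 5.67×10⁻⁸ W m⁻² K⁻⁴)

T_eq = [S₀(1−A)/(4σd²)]^(1/4), so T ∝ (1−A)^(1/4) / √d.
T₁ = [1360×0.78/(4×5.67×10⁻⁸×3.24²)]^(1/4) = 145.29 K.
T₂ = [1360×0.88/(4×5.67×10⁻⁸×3.98²)]^(1/4) = 135.10 K.

ΔT ≈ 10.2 K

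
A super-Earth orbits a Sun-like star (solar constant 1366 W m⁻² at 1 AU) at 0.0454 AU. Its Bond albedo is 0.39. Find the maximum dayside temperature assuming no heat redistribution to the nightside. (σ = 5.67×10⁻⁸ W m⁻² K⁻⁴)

T_ss ≈ 1630 K

Flux at 0.0454 AU: S = 1366/0.0454² = 6.63×10⁵ W m⁻².
With no redistribution each surface element balances locally: S(1−A) = σT⁴.
T = [6.63×10⁵ × 0.61 / 5.67×10⁻⁸]^(1/4) = (7.13×10¹²)^(1/4) = 1630 K.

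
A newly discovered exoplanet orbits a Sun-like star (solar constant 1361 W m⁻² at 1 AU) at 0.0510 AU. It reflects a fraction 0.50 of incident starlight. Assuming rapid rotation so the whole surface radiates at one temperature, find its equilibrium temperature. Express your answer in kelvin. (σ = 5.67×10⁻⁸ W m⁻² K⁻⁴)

Flux at 0.0510 AU: S = 1361/0.0510² = 5.23×10⁵ W m⁻².
Energy balance: absorbed = emitted ⇒ πR²·S(1−A) = 4πR²·σT_eq⁴, so T_eq⁴ = S(1−A)/(4σ).
T_eq = [5.23×10⁵ × 0.50 / (4 × 5.67×10⁻⁸)]^(1/4) = (1.15×10¹²)^(1/4) = 1040 K.

T_eq ≈ 1040 K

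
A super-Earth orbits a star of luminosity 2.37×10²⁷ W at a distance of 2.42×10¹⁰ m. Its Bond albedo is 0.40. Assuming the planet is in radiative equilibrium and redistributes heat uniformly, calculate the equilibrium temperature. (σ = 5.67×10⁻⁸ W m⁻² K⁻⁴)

Flux: S = L/(4πd²) = 2.37×10²⁷/(4π×(2.42×10¹⁰)²) = 3.22×10⁵ W m⁻².
Energy balance: absorbed = emitted ⇒ πR²·S(1−A) = 4πR²·σT_eq⁴, so T_eq⁴ = S(1−A)/(4σ).
T_eq = [3.22×10⁵ × 0.60 / (4 × 5.67×10⁻⁸)]^(1/4) = (8.52×10¹¹)^(1/4) = 961 K.

T_eq ≈ 961 K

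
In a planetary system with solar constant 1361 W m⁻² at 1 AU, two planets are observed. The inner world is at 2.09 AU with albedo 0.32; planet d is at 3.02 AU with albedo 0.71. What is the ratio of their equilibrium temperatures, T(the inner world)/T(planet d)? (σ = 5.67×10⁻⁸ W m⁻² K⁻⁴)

T_eq = [S₀(1−A)/(4σd²)]^(1/4), so T ∝ (1−A)^(1/4) / √d.
T₁ = [1361×0.68/(4×5.67×10⁻⁸×2.09²)]^(1/4) = 174.83 K.
T₂ = [1361×0.29/(4×5.67×10⁻⁸×3.02²)]^(1/4) = 117.53 K.

T₁/T₂ ≈ 1.488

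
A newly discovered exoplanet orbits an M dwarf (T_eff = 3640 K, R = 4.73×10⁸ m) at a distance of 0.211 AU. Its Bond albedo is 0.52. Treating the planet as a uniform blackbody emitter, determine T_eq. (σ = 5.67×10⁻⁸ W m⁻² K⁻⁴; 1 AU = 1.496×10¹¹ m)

T_eq ≈ 262 K

d = 0.211 AU = 3.16×10¹⁰ m.
L = 4πR_⋆²σT_⋆⁴ = 4π(4.73×10⁸)² × 5.67×10⁻⁸ × (3640)⁴ = 2.80×10²⁵ W.
S = L/(4πd²) = 2240 W m⁻².
Energy balance: absorbed = emitted ⇒ πR²·S(1−A) = 4πR²·σT_eq⁴, so T_eq⁴ = S(1−A)/(4σ).
T_eq = [2240 × 0.48 / (4 × 5.67×10⁻⁸)]^(1/4) = (4.73×10⁹)^(1/4) = 262 K.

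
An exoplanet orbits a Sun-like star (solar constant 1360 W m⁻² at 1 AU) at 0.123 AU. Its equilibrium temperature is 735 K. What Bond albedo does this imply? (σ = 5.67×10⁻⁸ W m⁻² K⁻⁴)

A ≈ 0.26

Flux at 0.123 AU: S = 1360/0.123² = 8.99×10⁴ W m⁻².
From T_eq⁴ = S(1−A)/(4σ): 1−A = 4σT_eq⁴/S.
1−A = 4 × 5.67×10⁻⁸ × (735)⁴ / 8.99×10⁴ = 0.736.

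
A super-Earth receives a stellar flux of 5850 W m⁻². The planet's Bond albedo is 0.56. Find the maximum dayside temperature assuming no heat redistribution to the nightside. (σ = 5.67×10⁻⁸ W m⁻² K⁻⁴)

With no redistribution each surface element balances locally: S(1−A) = σT⁴.
T = [5850 × 0.44 / 5.67×10⁻⁸]^(1/4) = (4.54×10¹⁰)^(1/4) = 462 K.

T_ss ≈ 462 K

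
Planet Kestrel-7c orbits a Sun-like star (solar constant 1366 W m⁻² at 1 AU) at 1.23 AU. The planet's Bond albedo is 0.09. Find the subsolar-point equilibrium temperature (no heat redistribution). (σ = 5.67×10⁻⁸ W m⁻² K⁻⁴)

Flux at 1.23 AU: S = 1366/1.23² = 903 W m⁻².
At the subsolar point the surface absorbs S(1−A) and emits σT⁴ per unit area — no factor of 4, since only the local patch is in balance.
T = [903 × 0.91 / 5.67×10⁻⁸]^(1/4) = (1.45×10¹⁰)^(1/4) = 347 K.

T_ss ≈ 347 K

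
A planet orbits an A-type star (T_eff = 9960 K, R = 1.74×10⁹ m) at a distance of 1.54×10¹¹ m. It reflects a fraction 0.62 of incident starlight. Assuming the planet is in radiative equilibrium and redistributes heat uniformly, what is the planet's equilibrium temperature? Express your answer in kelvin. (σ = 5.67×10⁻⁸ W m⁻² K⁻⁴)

L = 4πR_⋆²σT_⋆⁴ = 4π(1.74×10⁹)² × 5.67×10⁻⁸ × (9960)⁴ = 2.12×10²⁸ W.
S = L/(4πd²) = 7.12×10⁴ W m⁻².
Energy balance: absorbed = emitted ⇒ πR²·S(1−A) = 4πR²·σT_eq⁴, so T_eq⁴ = S(1−A)/(4σ).
T_eq = [7.12×10⁴ × 0.38 / (4 × 5.67×10⁻⁸)]^(1/4) = (1.19×10¹¹)^(1/4) = 588 K.

T_eq ≈ 588 K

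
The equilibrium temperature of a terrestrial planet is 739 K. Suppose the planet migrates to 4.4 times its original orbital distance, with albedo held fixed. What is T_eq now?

T_eq ∝ L^(1/4) · d^(−1/2).
T′ = 739 / 4.4^(1/2) = 352 K.

T_eq ≈ 352 K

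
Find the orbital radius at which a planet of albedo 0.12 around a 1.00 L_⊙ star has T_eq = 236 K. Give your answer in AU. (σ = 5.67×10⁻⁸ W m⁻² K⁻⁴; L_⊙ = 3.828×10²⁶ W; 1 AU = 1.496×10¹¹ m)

d ≈ 1.30 AU

L = 1.00 × 3.828×10²⁶ = 3.83×10²⁶ W.
From T_eq⁴ = L(1−A)/(16πσd²): d = √[L(1−A)/(16πσT_eq⁴)].
d = √[3.83×10²⁶ × 0.88 / (16π × 5.67×10⁻⁸ × (236)⁴)] = 1.95×10¹¹ m = 1.30 AU.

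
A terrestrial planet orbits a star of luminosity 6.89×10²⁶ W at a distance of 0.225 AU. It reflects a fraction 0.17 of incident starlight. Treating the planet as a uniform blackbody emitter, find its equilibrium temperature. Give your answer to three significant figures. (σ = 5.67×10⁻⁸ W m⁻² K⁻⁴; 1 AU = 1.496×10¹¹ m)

d = 0.225 AU = 3.37×10¹⁰ m.
Flux: S = L/(4πd²) = 6.89×10²⁶/(4π×(3.37×10¹⁰)²) = 4.84×10⁴ W m⁻².
Energy balance: absorbed = emitted ⇒ πR²·S(1−A) = 4πR²·σT_eq⁴, so T_eq⁴ = S(1−A)/(4σ).
T_eq = [4.84×10⁴ × 0.83 / (4 × 5.67×10⁻⁸)]^(1/4) = (1.77×10¹¹)^(1/4) = 649 K.

T_eq ≈ 649 K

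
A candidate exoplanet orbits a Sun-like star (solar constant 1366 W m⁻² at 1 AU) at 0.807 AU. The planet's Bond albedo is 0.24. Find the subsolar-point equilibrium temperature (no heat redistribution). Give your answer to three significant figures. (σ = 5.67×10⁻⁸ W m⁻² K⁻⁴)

Flux at 0.807 AU: S = 1366/0.807² = 2100 W m⁻².
At the subsolar point the surface absorbs S(1−A) and emits σT⁴ per unit area — no factor of 4, since only the local patch is in balance.
T = [2100 × 0.76 / 5.67×10⁻⁸]^(1/4) = (2.81×10¹⁰)^(1/4) = 409 K.

T_ss ≈ 409 K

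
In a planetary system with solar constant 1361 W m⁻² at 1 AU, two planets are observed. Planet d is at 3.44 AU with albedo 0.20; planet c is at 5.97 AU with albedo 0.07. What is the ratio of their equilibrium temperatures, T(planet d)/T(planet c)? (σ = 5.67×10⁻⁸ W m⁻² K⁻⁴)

T₁/T₂ ≈ 1.269

T_eq = [S₀(1−A)/(4σd²)]^(1/4), so T ∝ (1−A)^(1/4) / √d.
T₁ = [1361×0.80/(4×5.67×10⁻⁸×3.44²)]^(1/4) = 141.92 K.
T₂ = [1361×0.93/(4×5.67×10⁻⁸×5.97²)]^(1/4) = 111.86 K.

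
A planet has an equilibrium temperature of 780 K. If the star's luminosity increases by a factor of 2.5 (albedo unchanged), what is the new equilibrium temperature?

T_eq ≈ 981 K

T_eq ∝ L^(1/4) · d^(−1/2).
T′ = 780 × 2.5^(1/4) = 981 K.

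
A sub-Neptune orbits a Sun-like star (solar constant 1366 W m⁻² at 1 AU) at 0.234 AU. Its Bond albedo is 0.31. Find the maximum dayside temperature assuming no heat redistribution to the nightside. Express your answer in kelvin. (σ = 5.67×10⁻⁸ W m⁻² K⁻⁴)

T_ss ≈ 742 K

Flux at 0.234 AU: S = 1366/0.234² = 2.49×10⁴ W m⁻².
With no redistribution each surface element balances locally: S(1−A) = σT⁴.
T = [2.49×10⁴ × 0.69 / 5.67×10⁻⁸]^(1/4) = (3.04×10¹¹)^(1/4) = 742 K.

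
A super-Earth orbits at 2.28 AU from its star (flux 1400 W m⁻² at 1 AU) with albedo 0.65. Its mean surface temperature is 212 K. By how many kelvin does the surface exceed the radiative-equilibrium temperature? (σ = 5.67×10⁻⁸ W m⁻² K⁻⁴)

ΔT ≈ 69.2 K

S = 1400/2.28² = 269.3 W m⁻².
T_eq = [S(1−A)/(4σ)]^(1/4) = [269.3×0.35/(4×5.67×10⁻⁸)]^(1/4) = 142.8 K.
ΔT = T_surf − T_eq = 212 − 142.8.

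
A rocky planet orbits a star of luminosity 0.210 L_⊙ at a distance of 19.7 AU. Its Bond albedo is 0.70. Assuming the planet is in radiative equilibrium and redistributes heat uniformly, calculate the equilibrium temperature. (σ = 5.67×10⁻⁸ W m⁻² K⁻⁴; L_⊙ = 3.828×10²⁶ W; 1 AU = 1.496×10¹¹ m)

d = 19.7 AU = 2.95×10¹² m.
L = 0.210 × 3.828×10²⁶ = 8.04×10²⁵ W.
Flux: S = L/(4πd²) = 8.04×10²⁵/(4π×(2.95×10¹²)²) = 0.737 W m⁻².
Energy balance: absorbed = emitted ⇒ πR²·S(1−A) = 4πR²·σT_eq⁴, so T_eq⁴ = S(1−A)/(4σ).
T_eq = [0.737 × 0.30 / (4 × 5.67×10⁻⁸)]^(1/4) = (9.74×10⁵)^(1/4) = 31.4 K.

T_eq ≈ 31.4 K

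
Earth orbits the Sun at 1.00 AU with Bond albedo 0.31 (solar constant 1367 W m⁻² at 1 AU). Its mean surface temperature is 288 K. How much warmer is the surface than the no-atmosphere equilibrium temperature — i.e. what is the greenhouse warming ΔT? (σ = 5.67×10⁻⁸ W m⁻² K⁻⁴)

S = 1367/1.00² = 1367 W m⁻².
T_eq = [S(1−A)/(4σ)]^(1/4) = [1367×0.69/(4×5.67×10⁻⁸)]^(1/4) = 253.9 K.
ΔT = T_surf − T_eq = 288 − 253.9.

ΔT ≈ 34.1 K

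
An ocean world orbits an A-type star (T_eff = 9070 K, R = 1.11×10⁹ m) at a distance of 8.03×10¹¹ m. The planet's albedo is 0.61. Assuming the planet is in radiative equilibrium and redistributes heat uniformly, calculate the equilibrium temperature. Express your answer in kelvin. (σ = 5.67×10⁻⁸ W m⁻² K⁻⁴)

T_eq ≈ 188 K

L = 4πR_⋆²σT_⋆⁴ = 4π(1.11×10⁹)² × 5.67×10⁻⁸ × (9070)⁴ = 5.94×10²⁷ W.
S = L/(4πd²) = 733 W m⁻².
Energy balance: absorbed = emitted ⇒ πR²·S(1−A) = 4πR²·σT_eq⁴, so T_eq⁴ = S(1−A)/(4σ).
T_eq = [733 × 0.39 / (4 × 5.67×10⁻⁸)]^(1/4) = (1.26×10⁹)^(1/4) = 188 K.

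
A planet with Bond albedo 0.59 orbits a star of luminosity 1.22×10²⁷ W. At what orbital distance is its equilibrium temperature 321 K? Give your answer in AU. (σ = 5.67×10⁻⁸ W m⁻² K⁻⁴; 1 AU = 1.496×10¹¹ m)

d ≈ 0.859 AU

From T_eq⁴ = L(1−A)/(16πσd²): d = √[L(1−A)/(16πσT_eq⁴)].
d = √[1.22×10²⁷ × 0.41 / (16π × 5.67×10⁻⁸ × (321)⁴)] = 1.29×10¹¹ m = 0.859 AU.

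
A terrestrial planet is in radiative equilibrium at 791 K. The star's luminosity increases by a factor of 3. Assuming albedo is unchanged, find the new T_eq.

T_eq ≈ 1040 K

T_eq ∝ L^(1/4) · d^(−1/2).
T′ = 791 × 3^(1/4) = 1040 K.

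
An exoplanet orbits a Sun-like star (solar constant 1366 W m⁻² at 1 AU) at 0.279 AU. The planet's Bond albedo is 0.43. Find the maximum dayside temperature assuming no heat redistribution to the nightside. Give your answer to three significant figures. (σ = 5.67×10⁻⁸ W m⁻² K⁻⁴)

T_ss ≈ 648 K

Flux at 0.279 AU: S = 1366/0.279² = 1.75×10⁴ W m⁻².
With no redistribution each surface element balances locally: S(1−A) = σT⁴.
T = [1.75×10⁴ × 0.57 / 5.67×10⁻⁸]^(1/4) = (1.76×10¹¹)^(1/4) = 648 K.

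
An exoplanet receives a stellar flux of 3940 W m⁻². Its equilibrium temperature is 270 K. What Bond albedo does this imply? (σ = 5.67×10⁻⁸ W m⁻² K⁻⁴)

From T_eq⁴ = S(1−A)/(4σ): 1−A = 4σT_eq⁴/S.
1−A = 4 × 5.67×10⁻⁸ × (270)⁴ / 3940 = 0.306.

A ≈ 0.69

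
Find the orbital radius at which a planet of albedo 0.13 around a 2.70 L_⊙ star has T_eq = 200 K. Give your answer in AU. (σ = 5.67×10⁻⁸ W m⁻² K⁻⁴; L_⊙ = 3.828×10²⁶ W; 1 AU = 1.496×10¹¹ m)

d ≈ 2.97 AU

L = 2.70 × 3.828×10²⁶ = 1.03×10²⁷ W.
From T_eq⁴ = L(1−A)/(16πσd²): d = √[L(1−A)/(16πσT_eq⁴)].
d = √[1.03×10²⁷ × 0.87 / (16π × 5.67×10⁻⁸ × (200)⁴)] = 4.44×10¹¹ m = 2.97 AU.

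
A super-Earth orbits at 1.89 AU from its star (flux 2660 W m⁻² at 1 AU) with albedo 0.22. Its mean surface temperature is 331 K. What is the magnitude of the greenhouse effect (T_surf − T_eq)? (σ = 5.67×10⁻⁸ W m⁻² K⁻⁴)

ΔT ≈ 106.0 K

S = 2660/1.89² = 744.7 W m⁻².
T_eq = [S(1−A)/(4σ)]^(1/4) = [744.7×0.78/(4×5.67×10⁻⁸)]^(1/4) = 225.0 K.
ΔT = T_surf − T_eq = 331 − 225.0.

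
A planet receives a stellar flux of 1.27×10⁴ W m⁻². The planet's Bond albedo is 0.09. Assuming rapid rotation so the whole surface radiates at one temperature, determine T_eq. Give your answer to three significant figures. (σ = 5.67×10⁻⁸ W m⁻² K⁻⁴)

Energy balance: absorbed = emitted ⇒ πR²·S(1−A) = 4πR²·σT_eq⁴, so T_eq⁴ = S(1−A)/(4σ).
T_eq = [1.27×10⁴ × 0.91 / (4 × 5.67×10⁻⁸)]^(1/4) = (5.10×10¹⁰)^(1/4) = 475 K.

T_eq ≈ 475 K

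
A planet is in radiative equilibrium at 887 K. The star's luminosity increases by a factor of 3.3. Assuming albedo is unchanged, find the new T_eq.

T_eq ∝ L^(1/4) · d^(−1/2).
T′ = 887 × 3.3^(1/4) = 1200 K.

T_eq ≈ 1200 K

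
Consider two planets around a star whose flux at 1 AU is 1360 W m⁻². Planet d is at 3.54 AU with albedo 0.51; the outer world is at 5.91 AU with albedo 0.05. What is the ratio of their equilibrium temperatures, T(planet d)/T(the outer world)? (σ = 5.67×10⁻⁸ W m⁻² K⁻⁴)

T₁/T₂ ≈ 1.095

T_eq = [S₀(1−A)/(4σd²)]^(1/4), so T ∝ (1−A)^(1/4) / √d.
T₁ = [1360×0.49/(4×5.67×10⁻⁸×3.54²)]^(1/4) = 123.74 K.
T₂ = [1360×0.95/(4×5.67×10⁻⁸×5.91²)]^(1/4) = 113.01 K.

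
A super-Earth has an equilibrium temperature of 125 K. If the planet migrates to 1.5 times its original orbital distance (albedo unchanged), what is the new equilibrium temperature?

T_eq ≈ 102 K

T_eq ∝ L^(1/4) · d^(−1/2).
T′ = 125 / 1.5^(1/2) = 102 K.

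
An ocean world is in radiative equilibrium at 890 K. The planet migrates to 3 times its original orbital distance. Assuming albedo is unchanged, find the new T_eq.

T_eq ≈ 514 K

T_eq ∝ L^(1/4) · d^(−1/2).
T′ = 890 / 3^(1/2) = 514 K.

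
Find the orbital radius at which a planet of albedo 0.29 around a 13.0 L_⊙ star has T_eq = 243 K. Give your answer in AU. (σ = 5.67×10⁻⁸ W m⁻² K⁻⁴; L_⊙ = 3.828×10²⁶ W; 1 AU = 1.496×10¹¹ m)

d ≈ 3.99 AU

L = 13.0 × 3.828×10²⁶ = 4.98×10²⁷ W.
From T_eq⁴ = L(1−A)/(16πσd²): d = √[L(1−A)/(16πσT_eq⁴)].
d = √[4.98×10²⁷ × 0.71 / (16π × 5.67×10⁻⁸ × (243)⁴)] = 5.96×10¹¹ m = 3.99 AU.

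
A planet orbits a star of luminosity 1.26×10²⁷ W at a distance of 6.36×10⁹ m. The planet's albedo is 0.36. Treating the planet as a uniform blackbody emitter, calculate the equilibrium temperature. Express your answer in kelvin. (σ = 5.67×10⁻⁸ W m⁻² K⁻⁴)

Flux: S = L/(4πd²) = 1.26×10²⁷/(4π×(6.36×10⁹)²) = 2.48×10⁶ W m⁻².
Energy balance: absorbed = emitted ⇒ πR²·S(1−A) = 4πR²·σT_eq⁴, so T_eq⁴ = S(1−A)/(4σ).
T_eq = [2.48×10⁶ × 0.64 / (4 × 5.67×10⁻⁸)]^(1/4) = (6.99×10¹²)^(1/4) = 1630 K.

T_eq ≈ 1630 K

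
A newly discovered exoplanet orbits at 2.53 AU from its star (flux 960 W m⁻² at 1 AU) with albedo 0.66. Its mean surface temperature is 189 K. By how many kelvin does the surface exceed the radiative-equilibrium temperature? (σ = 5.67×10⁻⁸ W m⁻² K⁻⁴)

ΔT ≈ 66.5 K

S = 960/2.53² = 150.0 W m⁻².
T_eq = [S(1−A)/(4σ)]^(1/4) = [150.0×0.34/(4×5.67×10⁻⁸)]^(1/4) = 122.5 K.
ΔT = T_surf − T_eq = 189 − 122.5.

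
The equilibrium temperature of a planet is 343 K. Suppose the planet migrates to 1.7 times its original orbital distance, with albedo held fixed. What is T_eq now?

T_eq ∝ L^(1/4) · d^(−1/2).
T′ = 343 / 1.7^(1/2) = 263 K.

T_eq ≈ 263 K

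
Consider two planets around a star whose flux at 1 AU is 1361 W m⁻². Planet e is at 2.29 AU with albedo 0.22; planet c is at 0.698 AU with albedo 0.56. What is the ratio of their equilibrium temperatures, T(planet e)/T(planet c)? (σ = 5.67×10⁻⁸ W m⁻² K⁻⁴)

T_eq = [S₀(1−A)/(4σd²)]^(1/4), so T ∝ (1−A)^(1/4) / √d.
T₁ = [1361×0.78/(4×5.67×10⁻⁸×2.29²)]^(1/4) = 172.85 K.
T₂ = [1361×0.44/(4×5.67×10⁻⁸×0.698²)]^(1/4) = 271.32 K.

T₁/T₂ ≈ 0.637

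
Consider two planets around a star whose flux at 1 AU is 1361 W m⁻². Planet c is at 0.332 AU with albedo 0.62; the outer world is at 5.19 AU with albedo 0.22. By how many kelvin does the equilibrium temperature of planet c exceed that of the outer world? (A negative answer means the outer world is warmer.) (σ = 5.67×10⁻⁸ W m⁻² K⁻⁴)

T_eq = [S₀(1−A)/(4σd²)]^(1/4), so T ∝ (1−A)^(1/4) / √d.
T₁ = [1361×0.38/(4×5.67×10⁻⁸×0.332²)]^(1/4) = 379.25 K.
T₂ = [1361×0.78/(4×5.67×10⁻⁸×5.19²)]^(1/4) = 114.81 K.

ΔT ≈ 264.4 K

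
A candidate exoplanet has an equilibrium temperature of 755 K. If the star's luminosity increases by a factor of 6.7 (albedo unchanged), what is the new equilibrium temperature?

T_eq ≈ 1210 K

T_eq ∝ L^(1/4) · d^(−1/2).
T′ = 755 × 6.7^(1/4) = 1210 K.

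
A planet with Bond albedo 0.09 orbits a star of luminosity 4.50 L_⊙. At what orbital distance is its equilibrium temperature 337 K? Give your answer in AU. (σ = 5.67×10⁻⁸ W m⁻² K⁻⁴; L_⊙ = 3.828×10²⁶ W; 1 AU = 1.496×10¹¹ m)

d ≈ 1.38 AU

L = 4.50 × 3.828×10²⁶ = 1.72×10²⁷ W.
From T_eq⁴ = L(1−A)/(16πσd²): d = √[L(1−A)/(16πσT_eq⁴)].
d = √[1.72×10²⁷ × 0.91 / (16π × 5.67×10⁻⁸ × (337)⁴)] = 2.07×10¹¹ m = 1.38 AU.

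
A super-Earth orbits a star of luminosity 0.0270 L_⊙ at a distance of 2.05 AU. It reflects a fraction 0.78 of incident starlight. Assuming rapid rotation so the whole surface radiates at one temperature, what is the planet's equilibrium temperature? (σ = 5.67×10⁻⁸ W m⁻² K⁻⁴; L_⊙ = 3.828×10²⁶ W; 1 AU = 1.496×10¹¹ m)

T_eq ≈ 54.0 K

d = 2.05 AU = 3.07×10¹¹ m.
L = 0.0270 × 3.828×10²⁶ = 1.03×10²⁵ W.
Flux: S = L/(4πd²) = 1.03×10²⁵/(4π×(3.07×10¹¹)²) = 8.74 W m⁻².
Energy balance: absorbed = emitted ⇒ πR²·S(1−A) = 4πR²·σT_eq⁴, so T_eq⁴ = S(1−A)/(4σ).
T_eq = [8.74 × 0.22 / (4 × 5.67×10⁻⁸)]^(1/4) = (8.48×10⁶)^(1/4) = 54.0 K.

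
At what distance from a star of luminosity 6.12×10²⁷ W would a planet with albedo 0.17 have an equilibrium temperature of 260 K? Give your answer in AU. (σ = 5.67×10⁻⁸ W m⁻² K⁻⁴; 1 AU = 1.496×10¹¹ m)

d ≈ 4.17 AU

From T_eq⁴ = L(1−A)/(16πσd²): d = √[L(1−A)/(16πσT_eq⁴)].
d = √[6.12×10²⁷ × 0.83 / (16π × 5.67×10⁻⁸ × (260)⁴)] = 6.25×10¹¹ m = 4.17 AU.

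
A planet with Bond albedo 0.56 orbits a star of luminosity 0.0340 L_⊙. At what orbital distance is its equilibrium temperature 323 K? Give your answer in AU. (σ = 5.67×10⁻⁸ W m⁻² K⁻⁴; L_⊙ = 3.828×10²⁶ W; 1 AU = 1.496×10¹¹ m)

d ≈ 0.0908 AU

L = 0.0340 × 3.828×10²⁶ = 1.30×10²⁵ W.
From T_eq⁴ = L(1−A)/(16πσd²): d = √[L(1−A)/(16πσT_eq⁴)].
d = √[1.30×10²⁵ × 0.44 / (16π × 5.67×10⁻⁸ × (323)⁴)] = 1.36×10¹⁰ m = 0.0908 AU.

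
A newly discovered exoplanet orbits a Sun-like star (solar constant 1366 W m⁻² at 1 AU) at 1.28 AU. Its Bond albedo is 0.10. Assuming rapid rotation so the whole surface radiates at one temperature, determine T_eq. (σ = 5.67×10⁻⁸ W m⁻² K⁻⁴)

Flux at 1.28 AU: S = 1366/1.28² = 834 W m⁻².
Energy balance: absorbed = emitted ⇒ πR²·S(1−A) = 4πR²·σT_eq⁴, so T_eq⁴ = S(1−A)/(4σ).
T_eq = [834 × 0.90 / (4 × 5.67×10⁻⁸)]^(1/4) = (3.31×10⁹)^(1/4) = 240 K.

T_eq ≈ 240 K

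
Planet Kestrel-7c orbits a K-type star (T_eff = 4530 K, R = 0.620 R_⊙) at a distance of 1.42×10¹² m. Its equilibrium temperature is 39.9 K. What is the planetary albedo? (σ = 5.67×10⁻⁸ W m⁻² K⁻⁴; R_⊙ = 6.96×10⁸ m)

A ≈ 0.74

R_⋆ = 0.620 × 6.96×10⁸ = 4.32×10⁸ m.
L = 4πR_⋆²σT_⋆⁴ = 4π(4.32×10⁸)² × 5.67×10⁻⁸ × (4530)⁴ = 5.59×10²⁵ W.
S = L/(4πd²) = 2.20 W m⁻².
From T_eq⁴ = S(1−A)/(4σ): 1−A = 4σT_eq⁴/S.
1−A = 4 × 5.67×10⁻⁸ × (39.9)⁴ / 2.20 = 0.261.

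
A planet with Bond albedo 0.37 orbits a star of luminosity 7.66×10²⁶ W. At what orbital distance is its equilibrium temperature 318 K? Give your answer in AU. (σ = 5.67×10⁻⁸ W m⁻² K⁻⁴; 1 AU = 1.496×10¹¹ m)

d ≈ 0.860 AU

From T_eq⁴ = L(1−A)/(16πσd²): d = √[L(1−A)/(16πσT_eq⁴)].
d = √[7.66×10²⁶ × 0.63 / (16π × 5.67×10⁻⁸ × (318)⁴)] = 1.29×10¹¹ m = 0.860 AU.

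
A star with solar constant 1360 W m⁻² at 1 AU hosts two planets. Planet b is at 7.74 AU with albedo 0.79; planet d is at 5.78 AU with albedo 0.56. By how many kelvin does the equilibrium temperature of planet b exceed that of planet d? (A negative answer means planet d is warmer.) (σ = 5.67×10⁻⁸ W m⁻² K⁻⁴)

T_eq = [S₀(1−A)/(4σd²)]^(1/4), so T ∝ (1−A)^(1/4) / √d.
T₁ = [1360×0.21/(4×5.67×10⁻⁸×7.74²)]^(1/4) = 67.71 K.
T₂ = [1360×0.44/(4×5.67×10⁻⁸×5.78²)]^(1/4) = 94.27 K.

ΔT ≈ -26.6 K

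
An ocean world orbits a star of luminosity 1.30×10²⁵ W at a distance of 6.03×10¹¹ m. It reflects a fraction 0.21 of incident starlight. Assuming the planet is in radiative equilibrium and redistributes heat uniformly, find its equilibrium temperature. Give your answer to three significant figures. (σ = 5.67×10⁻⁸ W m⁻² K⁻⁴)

T_eq ≈ 56.1 K

Flux: S = L/(4πd²) = 1.30×10²⁵/(4π×(6.03×10¹¹)²) = 2.85 W m⁻².
Energy balance: absorbed = emitted ⇒ πR²·S(1−A) = 4πR²·σT_eq⁴, so T_eq⁴ = S(1−A)/(4σ).
T_eq = [2.85 × 0.79 / (4 × 5.67×10⁻⁸)]^(1/4) = (9.91×10⁶)^(1/4) = 56.1 K.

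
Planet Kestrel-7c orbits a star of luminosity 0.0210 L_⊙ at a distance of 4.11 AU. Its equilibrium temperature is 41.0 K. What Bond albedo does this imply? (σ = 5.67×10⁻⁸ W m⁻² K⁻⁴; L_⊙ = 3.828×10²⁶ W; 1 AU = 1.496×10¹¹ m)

A ≈ 0.62

d = 4.11 AU = 6.15×10¹¹ m.
L = 0.0210 × 3.828×10²⁶ = 8.04×10²⁴ W.
Flux: S = L/(4πd²) = 8.04×10²⁴/(4π×(6.15×10¹¹)²) = 1.69 W m⁻².
From T_eq⁴ = S(1−A)/(4σ): 1−A = 4σT_eq⁴/S.
1−A = 4 × 5.67×10⁻⁸ × (41.0)⁴ / 1.69 = 0.379.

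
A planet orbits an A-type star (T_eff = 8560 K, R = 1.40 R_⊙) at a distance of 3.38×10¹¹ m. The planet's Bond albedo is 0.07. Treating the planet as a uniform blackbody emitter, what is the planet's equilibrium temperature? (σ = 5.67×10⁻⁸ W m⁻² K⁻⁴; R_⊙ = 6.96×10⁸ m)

T_eq ≈ 319 K

R_⋆ = 1.40 × 6.96×10⁸ = 9.74×10⁸ m.
L = 4πR_⋆²σT_⋆⁴ = 4π(9.74×10⁸)² × 5.67×10⁻⁸ × (8560)⁴ = 3.63×10²⁷ W.
S = L/(4πd²) = 2530 W m⁻².
Energy balance: absorbed = emitted ⇒ πR²·S(1−A) = 4πR²·σT_eq⁴, so T_eq⁴ = S(1−A)/(4σ).
T_eq = [2530 × 0.93 / (4 × 5.67×10⁻⁸)]^(1/4) = (1.04×10¹⁰)^(1/4) = 319 K.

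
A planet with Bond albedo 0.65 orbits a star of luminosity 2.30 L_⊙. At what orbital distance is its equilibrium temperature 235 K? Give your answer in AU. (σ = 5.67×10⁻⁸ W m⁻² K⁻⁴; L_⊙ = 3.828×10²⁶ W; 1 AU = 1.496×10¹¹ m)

L = 2.30 × 3.828×10²⁶ = 8.80×10²⁶ W.
From T_eq⁴ = L(1−A)/(16πσd²): d = √[L(1−A)/(16πσT_eq⁴)].
d = √[8.80×10²⁶ × 0.35 / (16π × 5.67×10⁻⁸ × (235)⁴)] = 1.88×10¹¹ m = 1.26 AU.

d ≈ 1.26 AU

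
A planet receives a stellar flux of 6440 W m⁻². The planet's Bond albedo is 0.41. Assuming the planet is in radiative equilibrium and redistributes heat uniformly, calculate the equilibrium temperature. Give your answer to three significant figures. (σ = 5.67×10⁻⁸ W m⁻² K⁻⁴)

Energy balance: absorbed = emitted ⇒ πR²·S(1−A) = 4πR²·σT_eq⁴, so T_eq⁴ = S(1−A)/(4σ).
T_eq = [6440 × 0.59 / (4 × 5.67×10⁻⁸)]^(1/4) = (1.68×10¹⁰)^(1/4) = 360 K.

T_eq ≈ 360 K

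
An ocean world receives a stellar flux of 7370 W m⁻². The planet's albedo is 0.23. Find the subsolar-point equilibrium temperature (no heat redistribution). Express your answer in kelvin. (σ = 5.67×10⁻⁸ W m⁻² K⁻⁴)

At the subsolar point the surface absorbs S(1−A) and emits σT⁴ per unit area — no factor of 4, since only the local patch is in balance.
T = [7370 × 0.77 / 5.67×10⁻⁸]^(1/4) = (1.00×10¹¹)^(1/4) = 562 K.

T_ss ≈ 562 K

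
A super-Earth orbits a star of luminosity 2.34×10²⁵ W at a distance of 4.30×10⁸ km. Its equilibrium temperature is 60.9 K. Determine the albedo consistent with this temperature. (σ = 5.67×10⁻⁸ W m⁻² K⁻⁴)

A ≈ 0.69

d = 4.30×10⁸ km = 4.30×10¹¹ m.
Flux: S = L/(4πd²) = 2.34×10²⁵/(4π×(4.30×10¹¹)²) = 10.1 W m⁻².
From T_eq⁴ = S(1−A)/(4σ): 1−A = 4σT_eq⁴/S.
1−A = 4 × 5.67×10⁻⁸ × (60.9)⁴ / 10.1 = 0.310.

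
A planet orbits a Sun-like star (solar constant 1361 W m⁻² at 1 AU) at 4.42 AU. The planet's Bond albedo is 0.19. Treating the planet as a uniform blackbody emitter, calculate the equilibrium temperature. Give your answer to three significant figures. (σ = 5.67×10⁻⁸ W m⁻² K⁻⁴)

Flux at 4.42 AU: S = 1361/4.42² = 69.7 W m⁻².
Energy balance: absorbed = emitted ⇒ πR²·S(1−A) = 4πR²·σT_eq⁴, so T_eq⁴ = S(1−A)/(4σ).
T_eq = [69.7 × 0.81 / (4 × 5.67×10⁻⁸)]^(1/4) = (2.49×10⁸)^(1/4) = 126 K.

T_eq ≈ 126 K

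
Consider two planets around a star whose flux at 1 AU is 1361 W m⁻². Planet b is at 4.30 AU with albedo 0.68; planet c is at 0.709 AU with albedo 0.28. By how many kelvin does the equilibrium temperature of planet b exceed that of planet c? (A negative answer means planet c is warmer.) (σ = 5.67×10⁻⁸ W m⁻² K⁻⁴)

T_eq = [S₀(1−A)/(4σd²)]^(1/4), so T ∝ (1−A)^(1/4) / √d.
T₁ = [1361×0.32/(4×5.67×10⁻⁸×4.30²)]^(1/4) = 100.95 K.
T₂ = [1361×0.72/(4×5.67×10⁻⁸×0.709²)]^(1/4) = 304.48 K.

ΔT ≈ -203.5 K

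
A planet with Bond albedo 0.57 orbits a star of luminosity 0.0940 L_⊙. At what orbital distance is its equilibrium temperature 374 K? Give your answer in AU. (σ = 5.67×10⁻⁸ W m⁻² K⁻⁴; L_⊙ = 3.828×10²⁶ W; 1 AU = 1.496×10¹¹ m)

L = 0.0940 × 3.828×10²⁶ = 3.60×10²⁵ W.
From T_eq⁴ = L(1−A)/(16πσd²): d = √[L(1−A)/(16πσT_eq⁴)].
d = √[3.60×10²⁵ × 0.43 / (16π × 5.67×10⁻⁸ × (374)⁴)] = 1.67×10¹⁰ m = 0.111 AU.

d ≈ 0.111 AU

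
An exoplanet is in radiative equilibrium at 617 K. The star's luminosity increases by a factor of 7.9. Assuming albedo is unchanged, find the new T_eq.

T_eq ∝ L^(1/4) · d^(−1/2).
T′ = 617 × 7.9^(1/4) = 1030 K.

T_eq ≈ 1030 K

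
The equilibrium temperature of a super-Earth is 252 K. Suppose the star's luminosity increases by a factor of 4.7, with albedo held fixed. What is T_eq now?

T_eq ≈ 371 K

T_eq ∝ L^(1/4) · d^(−1/2).
T′ = 252 × 4.7^(1/4) = 371 K.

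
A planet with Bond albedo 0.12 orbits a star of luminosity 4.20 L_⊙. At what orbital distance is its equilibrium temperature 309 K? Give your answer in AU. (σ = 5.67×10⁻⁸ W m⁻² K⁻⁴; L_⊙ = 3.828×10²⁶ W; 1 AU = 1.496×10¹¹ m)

L = 4.20 × 3.828×10²⁶ = 1.61×10²⁷ W.
From T_eq⁴ = L(1−A)/(16πσd²): d = √[L(1−A)/(16πσT_eq⁴)].
d = √[1.61×10²⁷ × 0.88 / (16π × 5.67×10⁻⁸ × (309)⁴)] = 2.33×10¹¹ m = 1.56 AU.

d ≈ 1.56 AU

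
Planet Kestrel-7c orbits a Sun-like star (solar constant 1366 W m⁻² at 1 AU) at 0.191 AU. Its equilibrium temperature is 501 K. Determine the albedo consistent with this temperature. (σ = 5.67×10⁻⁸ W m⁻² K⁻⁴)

A ≈ 0.62

Flux at 0.191 AU: S = 1366/0.191² = 3.74×10⁴ W m⁻².
From T_eq⁴ = S(1−A)/(4σ): 1−A = 4σT_eq⁴/S.
1−A = 4 × 5.67×10⁻⁸ × (501)⁴ / 3.74×10⁴ = 0.382.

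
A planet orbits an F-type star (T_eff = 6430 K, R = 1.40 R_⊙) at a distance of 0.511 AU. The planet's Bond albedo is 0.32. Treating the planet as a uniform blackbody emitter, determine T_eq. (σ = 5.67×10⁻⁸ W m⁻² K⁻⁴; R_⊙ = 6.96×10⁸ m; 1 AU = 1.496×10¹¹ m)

R_⋆ = 1.40 × 6.96×10⁸ = 9.74×10⁸ m.
d = 0.511 AU = 7.64×10¹⁰ m.
L = 4πR_⋆²σT_⋆⁴ = 4π(9.74×10⁸)² × 5.67×10⁻⁸ × (6430)⁴ = 1.16×10²⁷ W.
S = L/(4πd²) = 1.57×10⁴ W m⁻².
Energy balance: absorbed = emitted ⇒ πR²·S(1−A) = 4πR²·σT_eq⁴, so T_eq⁴ = S(1−A)/(4σ).
T_eq = [1.57×10⁴ × 0.68 / (4 × 5.67×10⁻⁸)]^(1/4) = (4.72×10¹⁰)^(1/4) = 466 K.

T_eq ≈ 466 K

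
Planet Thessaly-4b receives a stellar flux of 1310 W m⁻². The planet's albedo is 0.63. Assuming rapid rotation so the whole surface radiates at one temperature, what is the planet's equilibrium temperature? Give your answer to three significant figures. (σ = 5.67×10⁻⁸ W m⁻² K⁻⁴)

T_eq ≈ 215 K

Energy balance: absorbed = emitted ⇒ πR²·S(1−A) = 4πR²·σT_eq⁴, so T_eq⁴ = S(1−A)/(4σ).
T_eq = [1310 × 0.37 / (4 × 5.67×10⁻⁸)]^(1/4) = (2.14×10⁹)^(1/4) = 215 K.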